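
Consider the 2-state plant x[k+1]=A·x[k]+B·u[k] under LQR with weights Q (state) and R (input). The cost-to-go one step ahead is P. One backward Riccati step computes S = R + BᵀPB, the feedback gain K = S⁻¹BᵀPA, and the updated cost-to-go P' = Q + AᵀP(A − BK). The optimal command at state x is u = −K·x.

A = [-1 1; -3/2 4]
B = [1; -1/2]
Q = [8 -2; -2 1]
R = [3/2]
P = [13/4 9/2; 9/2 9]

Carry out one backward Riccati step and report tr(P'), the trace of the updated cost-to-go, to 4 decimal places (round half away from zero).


228.4500

BᵀP = [1.0000 0.0000]
S = R + BᵀPB = [3/2] + [1.0000] = [2.5000]
BᵀPA = [-1.0000 1.0000]
K = S⁻¹·BᵀPA = [-0.4000 0.4000]
A−BK = [-0.6000 0.6000; -1.7000 4.2000]
AᵀP(A−BK) = [36.6000 -81.6000; -81.6000 182.8500]
P' = Q + AᵀP(A−BK) = [44.6000 -83.6000; -83.6000 183.8500]
tr(P') = 228.4500


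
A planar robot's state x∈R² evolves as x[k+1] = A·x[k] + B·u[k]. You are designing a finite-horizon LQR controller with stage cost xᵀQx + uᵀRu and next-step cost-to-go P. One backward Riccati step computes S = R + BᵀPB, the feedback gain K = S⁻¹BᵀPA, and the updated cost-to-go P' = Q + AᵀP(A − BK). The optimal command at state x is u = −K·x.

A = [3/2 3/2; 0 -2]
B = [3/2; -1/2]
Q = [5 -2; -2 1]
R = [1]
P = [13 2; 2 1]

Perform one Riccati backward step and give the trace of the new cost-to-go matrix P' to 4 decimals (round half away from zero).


BᵀP = [18.5000 2.5000]
S = R + BᵀPB = [1] + [26.5000] = [27.5000]
BᵀPA = [27.7500 22.7500]
K = S⁻¹·BᵀPA = [1.0091 0.8273]
A−BK = [-0.0136 0.2591; 0.5045 -1.5864]
AᵀP(A−BK) = [1.2477 0.2932; 0.2932 2.4295]
P' = Q + AᵀP(A−BK) = [6.2477 -1.7068; -1.7068 3.4295]
tr(P') = 9.6773

9.6773


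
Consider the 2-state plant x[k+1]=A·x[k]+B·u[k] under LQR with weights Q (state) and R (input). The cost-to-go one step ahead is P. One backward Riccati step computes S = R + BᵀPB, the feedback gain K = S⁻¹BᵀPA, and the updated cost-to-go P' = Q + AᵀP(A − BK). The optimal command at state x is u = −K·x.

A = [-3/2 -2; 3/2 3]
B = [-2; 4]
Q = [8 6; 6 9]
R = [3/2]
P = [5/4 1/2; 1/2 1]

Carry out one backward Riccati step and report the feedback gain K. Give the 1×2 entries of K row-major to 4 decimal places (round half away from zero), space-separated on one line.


BᵀP = [-0.5000 3.0000]
S = R + BᵀPB = [3/2] + [13.0000] = [14.5000]
BᵀPA = [5.2500 10.0000]
K = S⁻¹·BᵀPA = [0.3621 0.6897]
A−BK = [-0.7759 -0.6207; 0.0517 0.2414]
AᵀP(A−BK) = [0.9116 0.8793; 0.8793 1.1034]
P' = Q + AᵀP(A−BK) = [8.9116 6.8793; 6.8793 10.1034]
tr(P') = 19.0151

0.3621 0.6897


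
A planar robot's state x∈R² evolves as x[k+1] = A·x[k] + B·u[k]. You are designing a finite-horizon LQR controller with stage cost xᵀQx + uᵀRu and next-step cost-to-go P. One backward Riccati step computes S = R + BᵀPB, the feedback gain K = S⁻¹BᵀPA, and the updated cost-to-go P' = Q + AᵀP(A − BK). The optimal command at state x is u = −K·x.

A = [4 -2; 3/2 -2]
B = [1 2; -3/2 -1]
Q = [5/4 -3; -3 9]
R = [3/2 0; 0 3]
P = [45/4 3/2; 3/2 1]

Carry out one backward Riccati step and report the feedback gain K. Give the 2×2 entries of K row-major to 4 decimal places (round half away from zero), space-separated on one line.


-0.1412 0.4235 2.0824 -1.2471

BᵀP = [9.0000 0.0000; 21.0000 2.0000]
S = R + BᵀPB = [3/2 0; 0 3] + [9.0000 18.0000; 18.0000 40.0000] = [10.5000 18.0000; 18.0000 43.0000]
BᵀPA = [36.0000 -18.0000; 87.0000 -46.0000]
K = S⁻¹·BᵀPA = [-0.1412 0.4235; 2.0824 -1.2471]
A−BK = [-0.0235 0.0706; 3.3706 -2.6118]
AᵀP(A−BK) = [24.1676 -16.2529; -16.2529 11.2588]
P' = Q + AᵀP(A−BK) = [25.4176 -19.2529; -19.2529 20.2588]
tr(P') = 45.6765


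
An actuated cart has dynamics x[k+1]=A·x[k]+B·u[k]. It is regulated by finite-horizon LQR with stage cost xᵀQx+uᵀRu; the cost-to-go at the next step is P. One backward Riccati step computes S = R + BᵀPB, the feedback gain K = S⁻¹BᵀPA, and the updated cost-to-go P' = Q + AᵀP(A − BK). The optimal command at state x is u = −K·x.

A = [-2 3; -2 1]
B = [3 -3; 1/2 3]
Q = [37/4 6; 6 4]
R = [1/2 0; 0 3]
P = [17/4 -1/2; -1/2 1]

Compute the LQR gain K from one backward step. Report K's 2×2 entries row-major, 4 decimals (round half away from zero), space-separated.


-0.9852 1.0548 -0.3443 0.0754

BᵀP = [12.5000 -1.0000; -14.2500 4.5000]
S = R + BᵀPB = [1/2 0; 0 3] + [37.0000 -40.5000; -40.5000 56.2500] = [37.5000 -40.5000; -40.5000 59.2500]
BᵀPA = [-23.0000 36.5000; 19.5000 -38.2500]
K = S⁻¹·BᵀPA = [-0.9852 1.0548; -0.3443 0.0754]
A−BK = [-0.0774 0.0619; -0.4745 0.2463]
AᵀP(A−BK) = [1.0548 -0.7105; -0.7105 0.6351]
P' = Q + AᵀP(A−BK) = [10.3048 5.2895; 5.2895 4.6351]
tr(P') = 14.9399


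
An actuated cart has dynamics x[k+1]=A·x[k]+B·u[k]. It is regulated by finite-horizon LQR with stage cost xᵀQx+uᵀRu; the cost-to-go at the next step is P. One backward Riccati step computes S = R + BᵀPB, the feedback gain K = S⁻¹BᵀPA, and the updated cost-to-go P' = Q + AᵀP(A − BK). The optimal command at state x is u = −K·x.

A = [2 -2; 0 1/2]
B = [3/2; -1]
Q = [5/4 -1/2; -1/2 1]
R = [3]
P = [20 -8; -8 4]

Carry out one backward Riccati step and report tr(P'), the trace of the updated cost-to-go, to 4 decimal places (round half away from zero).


BᵀP = [38.0000 -16.0000]
S = R + BᵀPB = [3] + [73.0000] = [76.0000]
BᵀPA = [76.0000 -84.0000]
K = S⁻¹·BᵀPA = [1.0000 -1.1053]
A−BK = [0.5000 -0.3421; 1.0000 -0.6053]
AᵀP(A−BK) = [4.0000 -4.0000; -4.0000 4.1579]
P' = Q + AᵀP(A−BK) = [5.2500 -4.5000; -4.5000 5.1579]
tr(P') = 10.4079

10.4079


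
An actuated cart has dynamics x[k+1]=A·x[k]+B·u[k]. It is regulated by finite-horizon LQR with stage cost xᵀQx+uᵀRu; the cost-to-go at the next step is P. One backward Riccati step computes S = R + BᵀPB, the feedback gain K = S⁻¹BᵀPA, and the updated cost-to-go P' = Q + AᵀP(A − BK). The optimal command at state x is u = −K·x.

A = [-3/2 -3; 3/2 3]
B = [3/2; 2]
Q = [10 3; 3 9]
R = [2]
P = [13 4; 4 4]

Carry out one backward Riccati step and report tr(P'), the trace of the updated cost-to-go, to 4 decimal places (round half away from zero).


BᵀP = [27.5000 14.0000]
S = R + BᵀPB = [2] + [69.2500] = [71.2500]
BᵀPA = [-20.2500 -40.5000]
K = S⁻¹·BᵀPA = [-0.2842 -0.5684]
A−BK = [-1.0737 -2.1474; 2.0684 4.1368]
AᵀP(A−BK) = [14.4947 28.9895; 28.9895 57.9789]
P' = Q + AᵀP(A−BK) = [24.4947 31.9895; 31.9895 66.9789]
tr(P') = 91.4737

91.4737


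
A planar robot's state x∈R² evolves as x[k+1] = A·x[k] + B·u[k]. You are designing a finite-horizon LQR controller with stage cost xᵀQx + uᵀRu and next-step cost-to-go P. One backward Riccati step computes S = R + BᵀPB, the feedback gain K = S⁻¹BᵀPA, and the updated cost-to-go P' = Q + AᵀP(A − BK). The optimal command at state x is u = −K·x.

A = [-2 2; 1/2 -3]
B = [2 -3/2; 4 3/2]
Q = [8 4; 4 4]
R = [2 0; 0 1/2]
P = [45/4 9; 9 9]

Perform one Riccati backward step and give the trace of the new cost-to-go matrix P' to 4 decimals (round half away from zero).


BᵀP = [58.5000 54.0000; -3.3750 0.0000]
S = R + BᵀPB = [2 0; 0 1/2] + [333.0000 -6.7500; -6.7500 5.0625] = [335.0000 -6.7500; -6.7500 5.5625]
BᵀPA = [-90.0000 -45.0000; 6.7500 -6.7500]
K = S⁻¹·BᵀPA = [-0.2503 -0.1628; 0.9097 -1.4110]
A−BK = [-0.1348 0.2090; 0.1367 -0.2325]
AᵀP(A−BK) = [0.5800 -0.6241; -0.6241 1.1517]
P' = Q + AᵀP(A−BK) = [8.5800 3.3759; 3.3759 5.1517]
tr(P') = 13.7317

13.7317


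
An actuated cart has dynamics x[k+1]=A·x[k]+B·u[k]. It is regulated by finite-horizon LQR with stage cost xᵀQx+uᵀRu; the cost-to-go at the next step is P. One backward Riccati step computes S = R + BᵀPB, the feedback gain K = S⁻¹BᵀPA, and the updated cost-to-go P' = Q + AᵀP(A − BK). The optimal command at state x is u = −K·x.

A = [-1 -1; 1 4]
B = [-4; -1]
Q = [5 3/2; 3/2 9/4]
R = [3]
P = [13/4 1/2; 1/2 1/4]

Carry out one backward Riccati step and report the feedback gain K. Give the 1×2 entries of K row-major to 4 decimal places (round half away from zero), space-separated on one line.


BᵀP = [-13.5000 -2.2500]
S = R + BᵀPB = [3] + [56.2500] = [59.2500]
BᵀPA = [11.2500 4.5000]
K = S⁻¹·BᵀPA = [0.1899 0.0759]
A−BK = [-0.2405 -0.6962; 1.1899 4.0759]
AᵀP(A−BK) = [0.3639 0.8956; 0.8956 2.9082]
P' = Q + AᵀP(A−BK) = [5.3639 2.3956; 2.3956 5.1582]
tr(P') = 10.5222

0.1899 0.0759


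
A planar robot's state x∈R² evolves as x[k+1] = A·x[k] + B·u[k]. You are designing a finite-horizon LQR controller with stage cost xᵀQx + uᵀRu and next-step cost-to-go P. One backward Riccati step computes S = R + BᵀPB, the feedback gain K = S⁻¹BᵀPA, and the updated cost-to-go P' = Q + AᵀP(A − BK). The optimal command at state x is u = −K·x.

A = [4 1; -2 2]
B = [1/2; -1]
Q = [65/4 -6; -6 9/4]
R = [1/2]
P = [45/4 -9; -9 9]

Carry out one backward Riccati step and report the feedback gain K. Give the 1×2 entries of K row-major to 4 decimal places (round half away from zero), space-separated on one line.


4.0117 -0.5806

BᵀP = [14.6250 -13.5000]
S = R + BᵀPB = [1/2] + [20.8125] = [21.3125]
BᵀPA = [85.5000 -12.3750]
K = S⁻¹·BᵀPA = [4.0117 -0.5806]
A−BK = [1.9941 1.2903; 2.0117 1.4194]
AᵀP(A−BK) = [16.9971 4.6452; 4.6452 4.0645]
P' = Q + AᵀP(A−BK) = [33.2471 -1.3548; -1.3548 6.3145]
tr(P') = 39.5616


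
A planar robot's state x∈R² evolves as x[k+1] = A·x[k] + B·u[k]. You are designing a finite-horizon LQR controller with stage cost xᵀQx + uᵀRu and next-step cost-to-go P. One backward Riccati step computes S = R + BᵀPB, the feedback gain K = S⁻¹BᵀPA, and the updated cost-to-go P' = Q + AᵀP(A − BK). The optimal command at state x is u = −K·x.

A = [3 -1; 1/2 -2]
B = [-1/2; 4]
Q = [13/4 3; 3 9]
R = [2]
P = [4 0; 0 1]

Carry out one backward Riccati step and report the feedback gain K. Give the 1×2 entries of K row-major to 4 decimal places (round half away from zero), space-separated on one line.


-0.2105 -0.3158

BᵀP = [-2.0000 4.0000]
S = R + BᵀPB = [2] + [17.0000] = [19.0000]
BᵀPA = [-4.0000 -6.0000]
K = S⁻¹·BᵀPA = [-0.2105 -0.3158]
A−BK = [2.8947 -1.1579; 1.3421 -0.7368]
AᵀP(A−BK) = [35.4079 -14.2632; -14.2632 6.1053]
P' = Q + AᵀP(A−BK) = [38.6579 -11.2632; -11.2632 15.1053]
tr(P') = 53.7632


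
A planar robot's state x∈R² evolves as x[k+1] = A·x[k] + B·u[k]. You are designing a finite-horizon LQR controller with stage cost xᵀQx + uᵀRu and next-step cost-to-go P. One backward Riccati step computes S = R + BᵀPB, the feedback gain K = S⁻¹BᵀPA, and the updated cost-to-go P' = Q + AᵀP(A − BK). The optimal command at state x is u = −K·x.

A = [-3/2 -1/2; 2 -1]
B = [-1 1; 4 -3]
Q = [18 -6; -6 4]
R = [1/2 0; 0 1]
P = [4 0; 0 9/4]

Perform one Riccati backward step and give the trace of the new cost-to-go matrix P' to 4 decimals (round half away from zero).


BᵀP = [-4.0000 9.0000; 4.0000 -6.7500]
S = R + BᵀPB = [1/2 0; 0 1] + [40.0000 -31.0000; -31.0000 24.2500] = [40.5000 -31.0000; -31.0000 25.2500]
BᵀPA = [24.0000 -7.0000; -19.5000 4.7500]
K = S⁻¹·BᵀPA = [0.0243 -0.4787; -0.7424 -0.3996]
A−BK = [-0.7333 -0.5791; -0.3245 -0.2840]
AᵀP(A−BK) = [2.9391 2.1968; 2.1968 1.7972]
P' = Q + AᵀP(A−BK) = [20.9391 -3.8032; -3.8032 5.7972]
tr(P') = 26.7363

26.7363


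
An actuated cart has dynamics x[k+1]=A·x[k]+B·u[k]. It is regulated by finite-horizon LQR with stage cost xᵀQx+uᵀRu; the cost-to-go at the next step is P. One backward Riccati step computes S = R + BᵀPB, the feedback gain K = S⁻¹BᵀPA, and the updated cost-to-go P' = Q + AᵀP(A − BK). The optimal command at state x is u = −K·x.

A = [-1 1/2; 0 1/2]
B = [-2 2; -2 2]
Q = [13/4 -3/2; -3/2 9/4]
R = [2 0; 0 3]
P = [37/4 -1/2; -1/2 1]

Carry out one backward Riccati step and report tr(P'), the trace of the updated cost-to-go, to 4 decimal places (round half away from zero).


BᵀP = [-17.5000 -1.0000; 17.5000 1.0000]
S = R + BᵀPB = [2 0; 0 3] + [37.0000 -37.0000; -37.0000 37.0000] = [39.0000 -37.0000; -37.0000 40.0000]
BᵀPA = [17.5000 -9.2500; -17.5000 9.2500]
K = S⁻¹·BᵀPA = [0.2749 -0.1453; -0.1832 0.0969]
A−BK = [-0.0838 0.0157; 0.9162 0.0157]
AᵀP(A−BK) = [1.2330 -0.1374; -0.1374 0.0726]
P' = Q + AᵀP(A−BK) = [4.4830 -1.6374; -1.6374 2.3226]
tr(P') = 6.8056

6.8056


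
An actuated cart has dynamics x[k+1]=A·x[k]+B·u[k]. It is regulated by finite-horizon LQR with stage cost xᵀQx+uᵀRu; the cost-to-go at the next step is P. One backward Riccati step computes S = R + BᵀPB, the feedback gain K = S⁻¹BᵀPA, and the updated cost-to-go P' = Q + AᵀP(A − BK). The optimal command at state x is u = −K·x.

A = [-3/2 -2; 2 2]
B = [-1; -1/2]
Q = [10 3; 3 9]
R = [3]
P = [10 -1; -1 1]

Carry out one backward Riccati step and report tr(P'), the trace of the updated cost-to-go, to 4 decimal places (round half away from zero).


BᵀP = [-9.5000 0.5000]
S = R + BᵀPB = [3] + [9.2500] = [12.2500]
BᵀPA = [15.2500 20.0000]
K = S⁻¹·BᵀPA = [1.2449 1.6327]
A−BK = [-0.2551 -0.3673; 2.6224 2.8163]
AᵀP(A−BK) = [13.5153 16.1020; 16.1020 19.3469]
P' = Q + AᵀP(A−BK) = [23.5153 19.1020; 19.1020 28.3469]
tr(P') = 51.8622

51.8622


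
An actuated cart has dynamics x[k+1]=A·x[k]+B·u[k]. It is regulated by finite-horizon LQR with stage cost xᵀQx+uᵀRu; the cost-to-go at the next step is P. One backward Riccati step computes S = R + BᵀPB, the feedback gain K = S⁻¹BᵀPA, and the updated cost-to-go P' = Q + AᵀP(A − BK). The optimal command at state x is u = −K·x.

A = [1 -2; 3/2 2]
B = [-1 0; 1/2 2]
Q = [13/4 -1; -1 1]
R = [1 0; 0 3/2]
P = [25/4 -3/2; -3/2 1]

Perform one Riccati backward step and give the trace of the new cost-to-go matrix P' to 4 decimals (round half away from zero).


9.5485

BᵀP = [-7.0000 2.0000; -3.0000 2.0000]
S = R + BᵀPB = [1 0; 0 3/2] + [8.0000 4.0000; 4.0000 4.0000] = [9.0000 4.0000; 4.0000 5.5000]
BᵀPA = [-4.0000 18.0000; 0.0000 10.0000]
K = S⁻¹·BᵀPA = [-0.6567 1.7612; 0.4776 0.5373]
A−BK = [0.3433 -0.2388; 0.8731 0.0448]
AᵀP(A−BK) = [1.3731 -0.9552; -0.9552 3.9254]
P' = Q + AᵀP(A−BK) = [4.6231 -1.9552; -1.9552 4.9254]
tr(P') = 9.5485


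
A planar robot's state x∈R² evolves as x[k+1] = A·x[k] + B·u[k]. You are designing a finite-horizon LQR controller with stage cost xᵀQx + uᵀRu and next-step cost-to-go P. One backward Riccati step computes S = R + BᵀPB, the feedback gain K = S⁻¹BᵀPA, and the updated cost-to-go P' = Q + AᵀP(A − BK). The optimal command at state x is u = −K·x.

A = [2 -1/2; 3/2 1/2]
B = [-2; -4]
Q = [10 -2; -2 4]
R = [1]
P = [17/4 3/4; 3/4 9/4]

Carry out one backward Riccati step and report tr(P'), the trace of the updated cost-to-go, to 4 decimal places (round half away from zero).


19.0578

BᵀP = [-11.5000 -10.5000]
S = R + BᵀPB = [1] + [65.0000] = [66.0000]
BᵀPA = [-38.7500 0.5000]
K = S⁻¹·BᵀPA = [-0.5871 0.0076]
A−BK = [0.8258 -0.4848; -0.8485 0.5303]
AᵀP(A−BK) = [3.8116 -2.0814; -2.0814 1.2462]
P' = Q + AᵀP(A−BK) = [13.8116 -4.0814; -4.0814 5.2462]
tr(P') = 19.0578


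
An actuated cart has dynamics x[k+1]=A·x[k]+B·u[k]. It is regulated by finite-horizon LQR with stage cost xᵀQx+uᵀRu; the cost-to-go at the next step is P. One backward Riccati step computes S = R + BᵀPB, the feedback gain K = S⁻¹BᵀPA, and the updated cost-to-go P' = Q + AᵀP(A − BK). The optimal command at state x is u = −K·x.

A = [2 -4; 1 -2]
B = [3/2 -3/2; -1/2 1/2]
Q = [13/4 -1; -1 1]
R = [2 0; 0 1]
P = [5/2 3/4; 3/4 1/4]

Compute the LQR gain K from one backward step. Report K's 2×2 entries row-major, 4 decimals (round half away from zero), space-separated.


0.4940 -0.9880 -0.9880 1.9761

BᵀP = [3.3750 1.0000; -3.3750 -1.0000]
S = R + BᵀPB = [2 0; 0 1] + [4.5625 -4.5625; -4.5625 4.5625] = [6.5625 -4.5625; -4.5625 5.5625]
BᵀPA = [7.7500 -15.5000; -7.7500 15.5000]
K = S⁻¹·BᵀPA = [0.4940 -0.9880; -0.9880 1.9761]
A−BK = [-0.2231 0.4462; 1.7410 -3.4821]
AᵀP(A−BK) = [1.7639 -3.5279; -3.5279 7.0558]
P' = Q + AᵀP(A−BK) = [5.0139 -4.5279; -4.5279 8.0558]
tr(P') = 13.0697


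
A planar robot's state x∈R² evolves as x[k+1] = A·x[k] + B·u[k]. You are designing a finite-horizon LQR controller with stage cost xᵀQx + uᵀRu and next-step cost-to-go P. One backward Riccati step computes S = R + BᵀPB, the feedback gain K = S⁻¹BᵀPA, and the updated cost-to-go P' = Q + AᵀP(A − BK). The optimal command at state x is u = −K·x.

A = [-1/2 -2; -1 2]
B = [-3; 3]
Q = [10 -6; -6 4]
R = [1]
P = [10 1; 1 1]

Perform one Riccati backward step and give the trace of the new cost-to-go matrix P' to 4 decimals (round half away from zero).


16.7165

BᵀP = [-27.0000 0.0000]
S = R + BᵀPB = [1] + [81.0000] = [82.0000]
BᵀPA = [13.5000 54.0000]
K = S⁻¹·BᵀPA = [0.1646 0.6585]
A−BK = [-0.0061 -0.0244; -1.4939 0.0244]
AᵀP(A−BK) = [2.2774 0.1098; 0.1098 0.4390]
P' = Q + AᵀP(A−BK) = [12.2774 -5.8902; -5.8902 4.4390]
tr(P') = 16.7165


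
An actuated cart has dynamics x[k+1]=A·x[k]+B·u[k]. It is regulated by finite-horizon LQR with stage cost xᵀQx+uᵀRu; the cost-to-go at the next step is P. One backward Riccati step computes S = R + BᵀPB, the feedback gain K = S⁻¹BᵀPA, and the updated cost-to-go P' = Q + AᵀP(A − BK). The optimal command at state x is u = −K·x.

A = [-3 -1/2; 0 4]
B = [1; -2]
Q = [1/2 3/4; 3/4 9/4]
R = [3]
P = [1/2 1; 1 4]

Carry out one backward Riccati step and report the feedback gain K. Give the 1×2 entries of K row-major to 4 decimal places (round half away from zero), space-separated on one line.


0.2903 -1.7581

BᵀP = [-1.5000 -7.0000]
S = R + BᵀPB = [3] + [12.5000] = [15.5000]
BᵀPA = [4.5000 -27.2500]
K = S⁻¹·BᵀPA = [0.2903 -1.7581]
A−BK = [-3.2903 1.2581; 0.5806 0.4839]
AᵀP(A−BK) = [3.1935 -3.3387; -3.3387 12.2177]
P' = Q + AᵀP(A−BK) = [3.6935 -2.5887; -2.5887 14.4677]
tr(P') = 18.1613


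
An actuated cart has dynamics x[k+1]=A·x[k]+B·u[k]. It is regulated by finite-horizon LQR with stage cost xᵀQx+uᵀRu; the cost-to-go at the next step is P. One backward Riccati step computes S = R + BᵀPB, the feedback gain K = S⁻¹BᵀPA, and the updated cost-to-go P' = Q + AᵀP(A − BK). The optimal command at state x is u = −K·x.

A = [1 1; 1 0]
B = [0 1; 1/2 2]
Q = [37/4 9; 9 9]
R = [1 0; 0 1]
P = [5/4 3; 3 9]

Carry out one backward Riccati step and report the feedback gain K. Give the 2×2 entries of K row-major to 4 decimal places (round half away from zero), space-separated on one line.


0.0919 -0.0141 0.5430 0.1472

BᵀP = [1.5000 4.5000; 7.2500 21.0000]
S = R + BᵀPB = [1 0; 0 1] + [2.2500 10.5000; 10.5000 49.2500] = [3.2500 10.5000; 10.5000 50.2500]
BᵀPA = [6.0000 1.5000; 28.2500 7.2500]
K = S⁻¹·BᵀPA = [0.0919 -0.0141; 0.5430 0.1472]
A−BK = [0.4570 0.8528; -0.1319 -0.2874]
AᵀP(A−BK) = [0.3592 0.1755; 0.1755 0.2038]
P' = Q + AᵀP(A−BK) = [9.6092 9.1755; 9.1755 9.2038]
tr(P') = 18.8130


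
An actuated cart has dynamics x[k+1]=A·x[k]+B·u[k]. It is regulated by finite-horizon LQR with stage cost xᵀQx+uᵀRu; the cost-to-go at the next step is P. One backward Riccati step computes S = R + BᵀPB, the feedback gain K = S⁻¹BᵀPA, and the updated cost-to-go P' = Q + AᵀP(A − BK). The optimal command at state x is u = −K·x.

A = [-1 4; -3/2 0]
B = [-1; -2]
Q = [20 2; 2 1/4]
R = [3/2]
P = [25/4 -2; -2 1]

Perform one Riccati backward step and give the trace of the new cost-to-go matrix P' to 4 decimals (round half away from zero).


BᵀP = [-2.2500 0.0000]
S = R + BᵀPB = [3/2] + [2.2500] = [3.7500]
BᵀPA = [2.2500 -9.0000]
K = S⁻¹·BᵀPA = [0.6000 -2.4000]
A−BK = [-0.4000 1.6000; -0.3000 -4.8000]
AᵀP(A−BK) = [1.1500 -7.6000; -7.6000 78.4000]
P' = Q + AᵀP(A−BK) = [21.1500 -5.6000; -5.6000 78.6500]
tr(P') = 99.8000

99.8000


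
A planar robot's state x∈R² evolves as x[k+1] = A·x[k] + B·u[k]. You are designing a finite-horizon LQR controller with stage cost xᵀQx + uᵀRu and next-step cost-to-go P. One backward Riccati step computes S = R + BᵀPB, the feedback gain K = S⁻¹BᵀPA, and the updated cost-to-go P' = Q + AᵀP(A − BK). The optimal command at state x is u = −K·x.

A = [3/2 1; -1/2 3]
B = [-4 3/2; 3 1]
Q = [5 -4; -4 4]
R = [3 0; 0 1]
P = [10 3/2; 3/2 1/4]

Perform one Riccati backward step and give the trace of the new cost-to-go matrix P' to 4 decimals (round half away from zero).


BᵀP = [-35.5000 -5.2500; 16.5000 2.5000]
S = R + BᵀPB = [3 0; 0 1] + [126.2500 -58.5000; -58.5000 27.2500] = [129.2500 -58.5000; -58.5000 28.2500]
BᵀPA = [-50.6250 -51.2500; 23.5000 24.0000]
K = S⁻¹·BᵀPA = [-0.2419 -0.1913; 0.3310 0.4535]
A−BK = [0.0360 -0.4453; -0.1053 3.1203]
AᵀP(A−BK) = [0.2894 0.2853; 0.2853 0.5640]
P' = Q + AᵀP(A−BK) = [5.2894 -3.7147; -3.7147 4.5640]
tr(P') = 9.8534

9.8534


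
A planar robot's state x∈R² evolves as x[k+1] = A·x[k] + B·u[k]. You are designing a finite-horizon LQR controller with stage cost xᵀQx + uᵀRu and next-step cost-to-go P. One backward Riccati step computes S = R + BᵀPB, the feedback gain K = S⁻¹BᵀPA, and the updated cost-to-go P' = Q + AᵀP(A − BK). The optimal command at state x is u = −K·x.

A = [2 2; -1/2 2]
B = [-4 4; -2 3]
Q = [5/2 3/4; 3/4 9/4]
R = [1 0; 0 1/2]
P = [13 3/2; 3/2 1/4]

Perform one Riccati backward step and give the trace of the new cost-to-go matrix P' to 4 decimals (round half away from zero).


5.1482

BᵀP = [-55.0000 -6.5000; 56.5000 6.7500]
S = R + BᵀPB = [1 0; 0 1/2] + [233.0000 -239.5000; -239.5000 246.2500] = [234.0000 -239.5000; -239.5000 246.7500]
BᵀPA = [-106.7500 -123.0000; 109.6250 126.5000]
K = S⁻¹·BᵀPA = [-0.2251 -0.1411; 0.2258 0.3757]
A−BK = [0.1964 -0.0672; -1.6276 0.5906]
AᵀP(A−BK) = [0.2809 0.0003; 0.0003 0.1173]
P' = Q + AᵀP(A−BK) = [2.7809 0.7503; 0.7503 2.3673]
tr(P') = 5.1482


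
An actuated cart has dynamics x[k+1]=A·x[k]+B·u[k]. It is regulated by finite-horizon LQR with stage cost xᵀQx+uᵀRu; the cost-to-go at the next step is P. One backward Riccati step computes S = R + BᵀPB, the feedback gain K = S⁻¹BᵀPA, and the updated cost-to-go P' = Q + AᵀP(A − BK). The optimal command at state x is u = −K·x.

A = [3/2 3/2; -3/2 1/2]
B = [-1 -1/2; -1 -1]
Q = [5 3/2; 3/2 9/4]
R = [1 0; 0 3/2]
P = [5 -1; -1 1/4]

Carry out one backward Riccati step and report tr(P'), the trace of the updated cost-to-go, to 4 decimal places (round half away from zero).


BᵀP = [-4.0000 0.7500; -1.5000 0.2500]
S = R + BᵀPB = [1 0; 0 3/2] + [3.2500 1.2500; 1.2500 0.5000] = [4.2500 1.2500; 1.2500 2.0000]
BᵀPA = [-7.1250 -5.6250; -2.6250 -2.1250]
K = S⁻¹·BᵀPA = [-1.5811 -1.2387; -0.3243 -0.2883]
A−BK = [-0.2432 0.1171; -3.4054 -1.0270]
AᵀP(A−BK) = [4.1959 2.9797; 2.9797 2.2320]
P' = Q + AᵀP(A−BK) = [9.1959 4.4797; 4.4797 4.4820]
tr(P') = 13.6779

13.6779


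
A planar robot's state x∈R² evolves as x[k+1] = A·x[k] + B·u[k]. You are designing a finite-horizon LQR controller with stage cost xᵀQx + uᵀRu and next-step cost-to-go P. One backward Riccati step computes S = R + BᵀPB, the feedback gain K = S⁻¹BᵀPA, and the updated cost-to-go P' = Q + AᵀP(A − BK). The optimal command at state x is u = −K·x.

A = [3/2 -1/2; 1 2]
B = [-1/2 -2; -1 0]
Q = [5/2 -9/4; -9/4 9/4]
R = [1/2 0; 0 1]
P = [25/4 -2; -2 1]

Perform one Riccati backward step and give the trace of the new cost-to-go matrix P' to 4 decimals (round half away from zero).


BᵀP = [-1.1250 0.0000; -12.5000 4.0000]
S = R + BᵀPB = [1/2 0; 0 1] + [0.5625 2.2500; 2.2500 25.0000] = [1.0625 2.2500; 2.2500 26.0000]
BᵀPA = [-1.6875 0.5625; -14.7500 14.2500]
K = S⁻¹·BᵀPA = [-0.4737 -0.7729; -0.5263 0.6150]
A−BK = [0.2105 0.3435; 0.5263 1.2271]
AᵀP(A−BK) = [0.5000 0.0789; 0.0789 1.2341]
P' = Q + AᵀP(A−BK) = [3.0000 -2.1711; -2.1711 3.4841]
tr(P') = 6.4841

6.4841


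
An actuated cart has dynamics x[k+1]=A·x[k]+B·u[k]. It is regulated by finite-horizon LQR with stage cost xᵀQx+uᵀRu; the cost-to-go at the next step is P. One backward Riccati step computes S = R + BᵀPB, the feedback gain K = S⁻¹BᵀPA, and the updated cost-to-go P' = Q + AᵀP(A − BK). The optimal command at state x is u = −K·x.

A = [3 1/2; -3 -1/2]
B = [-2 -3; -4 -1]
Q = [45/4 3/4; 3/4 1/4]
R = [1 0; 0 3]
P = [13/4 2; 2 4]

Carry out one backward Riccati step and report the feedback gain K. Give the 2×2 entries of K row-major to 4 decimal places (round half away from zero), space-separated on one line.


0.8857 0.1476 -1.2745 -0.2124

BᵀP = [-14.5000 -20.0000; -11.7500 -10.0000]
S = R + BᵀPB = [1 0; 0 3] + [109.0000 63.5000; 63.5000 45.2500] = [110.0000 63.5000; 63.5000 48.2500]
BᵀPA = [16.5000 2.7500; -5.2500 -0.8750]
K = S⁻¹·BᵀPA = [0.8857 0.1476; -1.2745 -0.2124]
A−BK = [0.9480 0.1580; -0.7316 -0.1219]
AᵀP(A−BK) = [7.9449 1.3242; 1.3242 0.2207]
P' = Q + AᵀP(A−BK) = [19.1949 2.0742; 2.0742 0.4707]
tr(P') = 19.6656


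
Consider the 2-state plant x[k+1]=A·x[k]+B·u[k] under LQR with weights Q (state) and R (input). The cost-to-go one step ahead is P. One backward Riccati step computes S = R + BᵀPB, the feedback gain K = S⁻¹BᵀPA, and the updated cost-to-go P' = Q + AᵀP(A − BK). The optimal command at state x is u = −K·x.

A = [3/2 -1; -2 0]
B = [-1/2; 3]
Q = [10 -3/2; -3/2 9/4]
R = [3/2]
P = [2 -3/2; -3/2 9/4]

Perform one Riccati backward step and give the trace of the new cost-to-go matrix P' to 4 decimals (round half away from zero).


15.4112

BᵀP = [-5.5000 7.5000]
S = R + BᵀPB = [3/2] + [25.2500] = [26.7500]
BᵀPA = [-23.2500 5.5000]
K = S⁻¹·BᵀPA = [-0.8692 0.2056]
A−BK = [1.0654 -0.8972; 0.6075 -0.6168]
AᵀP(A−BK) = [2.2921 -1.2196; -1.2196 0.8692]
P' = Q + AᵀP(A−BK) = [12.2921 -2.7196; -2.7196 3.1192]
tr(P') = 15.4112


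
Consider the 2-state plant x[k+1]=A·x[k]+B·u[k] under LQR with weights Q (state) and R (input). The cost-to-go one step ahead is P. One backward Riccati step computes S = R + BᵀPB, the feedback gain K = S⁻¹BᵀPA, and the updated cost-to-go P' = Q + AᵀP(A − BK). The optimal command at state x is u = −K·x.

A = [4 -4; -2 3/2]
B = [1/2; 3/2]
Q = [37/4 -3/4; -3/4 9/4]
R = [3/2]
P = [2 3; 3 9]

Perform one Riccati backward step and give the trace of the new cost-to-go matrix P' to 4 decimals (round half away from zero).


45.3481

BᵀP = [5.5000 15.0000]
S = R + BᵀPB = [3/2] + [25.2500] = [26.7500]
BᵀPA = [-8.0000 0.5000]
K = S⁻¹·BᵀPA = [-0.2991 0.0187]
A−BK = [4.1495 -4.0093; -1.5514 1.4720]
AᵀP(A−BK) = [17.6075 -16.8505; -16.8505 16.2407]
P' = Q + AᵀP(A−BK) = [26.8575 -17.6005; -17.6005 18.4907]
tr(P') = 45.3481


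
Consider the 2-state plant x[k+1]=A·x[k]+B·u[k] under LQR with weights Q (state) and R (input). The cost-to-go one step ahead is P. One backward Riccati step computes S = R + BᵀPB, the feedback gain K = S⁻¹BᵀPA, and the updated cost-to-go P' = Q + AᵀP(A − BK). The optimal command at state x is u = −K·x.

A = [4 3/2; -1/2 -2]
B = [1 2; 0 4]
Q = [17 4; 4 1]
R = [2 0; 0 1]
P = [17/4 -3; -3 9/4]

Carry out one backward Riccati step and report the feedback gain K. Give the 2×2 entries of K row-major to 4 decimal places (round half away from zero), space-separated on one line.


BᵀP = [4.2500 -3.0000; -3.5000 3.0000]
S = R + BᵀPB = [2 0; 0 1] + [4.2500 -3.5000; -3.5000 5.0000] = [6.2500 -3.5000; -3.5000 6.0000]
BᵀPA = [18.5000 12.3750; -15.5000 -11.2500]
K = S⁻¹·BᵀPA = [2.2475 1.3812; -1.2723 -1.0693]
A−BK = [4.2970 2.2574; 4.5891 2.2772]
AᵀP(A−BK) = [19.2630 11.8738; 11.8738 7.4406]
P' = Q + AᵀP(A−BK) = [36.2630 15.8738; 15.8738 8.4406]
tr(P') = 44.7036

2.2475 1.3812 -1.2723 -1.0693


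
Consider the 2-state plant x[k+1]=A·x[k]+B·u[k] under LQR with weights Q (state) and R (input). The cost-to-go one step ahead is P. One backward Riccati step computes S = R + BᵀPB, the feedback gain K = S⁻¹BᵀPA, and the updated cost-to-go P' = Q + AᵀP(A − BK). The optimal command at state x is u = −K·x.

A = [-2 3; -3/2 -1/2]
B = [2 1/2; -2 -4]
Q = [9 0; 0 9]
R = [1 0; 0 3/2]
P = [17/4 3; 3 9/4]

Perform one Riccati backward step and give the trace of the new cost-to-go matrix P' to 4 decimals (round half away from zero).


23.0412

BᵀP = [2.5000 1.5000; -9.8750 -7.5000]
S = R + BᵀPB = [1 0; 0 3/2] + [2.0000 -4.7500; -4.7500 25.0625] = [3.0000 -4.7500; -4.7500 26.5625]
BᵀPA = [-7.2500 6.7500; 31.0000 -25.8750]
K = S⁻¹·BᵀPA = [-0.7935 0.9871; 1.0252 -0.7976]
A−BK = [-0.9256 1.4245; 1.0137 -1.7161]
AᵀP(A−BK) = [2.5296 -2.4303; -2.4303 2.5116]
P' = Q + AᵀP(A−BK) = [11.5296 -2.4303; -2.4303 11.5116]
tr(P') = 23.0412


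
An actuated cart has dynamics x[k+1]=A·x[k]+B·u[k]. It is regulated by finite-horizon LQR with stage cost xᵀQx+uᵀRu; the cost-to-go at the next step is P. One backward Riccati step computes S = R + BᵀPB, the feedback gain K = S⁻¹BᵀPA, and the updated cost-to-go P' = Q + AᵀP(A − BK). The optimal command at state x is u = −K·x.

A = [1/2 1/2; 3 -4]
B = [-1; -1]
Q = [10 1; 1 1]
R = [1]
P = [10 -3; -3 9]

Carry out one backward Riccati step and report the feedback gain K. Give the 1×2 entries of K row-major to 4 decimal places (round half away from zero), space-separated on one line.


-1.5357 1.4643

BᵀP = [-7.0000 -6.0000]
S = R + BᵀPB = [1] + [13.0000] = [14.0000]
BᵀPA = [-21.5000 20.5000]
K = S⁻¹·BᵀPA = [-1.5357 1.4643]
A−BK = [-1.0357 1.9643; 1.4643 -2.5357]
AᵀP(A−BK) = [41.4821 -72.5179; -72.5179 128.4821]
P' = Q + AᵀP(A−BK) = [51.4821 -71.5179; -71.5179 129.4821]
tr(P') = 180.9643


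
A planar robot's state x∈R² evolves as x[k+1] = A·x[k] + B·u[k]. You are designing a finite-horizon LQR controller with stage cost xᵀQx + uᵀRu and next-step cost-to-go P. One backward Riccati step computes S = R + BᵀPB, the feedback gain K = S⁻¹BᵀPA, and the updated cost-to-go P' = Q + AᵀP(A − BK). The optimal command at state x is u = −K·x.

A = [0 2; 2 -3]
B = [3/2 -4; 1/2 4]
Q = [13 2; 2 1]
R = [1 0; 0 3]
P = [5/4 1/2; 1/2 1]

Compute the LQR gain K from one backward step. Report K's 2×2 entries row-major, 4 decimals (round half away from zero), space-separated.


BᵀP = [2.1250 1.2500; -3.0000 2.0000]
S = R + BᵀPB = [1 0; 0 3] + [3.8125 -3.5000; -3.5000 20.0000] = [4.8125 -3.5000; -3.5000 23.0000]
BᵀPA = [2.5000 0.5000; 4.0000 -12.0000]
K = S⁻¹·BᵀPA = [0.7263 -0.3098; 0.2844 -0.5689]
A−BK = [0.0483 0.1892; 0.4990 -0.5695]
AᵀP(A−BK) = [1.0463 -0.9498; -0.9498 1.3283]
P' = Q + AᵀP(A−BK) = [14.0463 1.0502; 1.0502 2.3283]
tr(P') = 16.3746

0.7263 -0.3098 0.2844 -0.5689


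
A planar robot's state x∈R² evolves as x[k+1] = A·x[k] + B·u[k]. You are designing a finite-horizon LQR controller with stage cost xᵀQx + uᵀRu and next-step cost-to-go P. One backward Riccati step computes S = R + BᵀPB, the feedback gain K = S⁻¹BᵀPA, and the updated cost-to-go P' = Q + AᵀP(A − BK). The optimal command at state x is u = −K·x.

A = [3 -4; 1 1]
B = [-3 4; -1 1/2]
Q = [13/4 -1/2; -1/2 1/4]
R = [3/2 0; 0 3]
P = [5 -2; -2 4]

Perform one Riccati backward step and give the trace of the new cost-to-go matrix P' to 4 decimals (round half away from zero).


BᵀP = [-13.0000 2.0000; 19.0000 -6.0000]
S = R + BᵀPB = [3/2 0; 0 3] + [37.0000 -51.0000; -51.0000 73.0000] = [38.5000 -51.0000; -51.0000 76.0000]
BᵀPA = [-37.0000 54.0000; 51.0000 -82.0000]
K = S⁻¹·BᵀPA = [-0.6492 -0.2400; 0.2354 -1.2400]
A−BK = [0.1108 0.2400; 0.2331 1.3800]
AᵀP(A−BK) = [0.9738 0.3600; 0.3600 11.2800]
P' = Q + AᵀP(A−BK) = [4.2238 -0.1400; -0.1400 11.5300]
tr(P') = 15.7538

15.7538


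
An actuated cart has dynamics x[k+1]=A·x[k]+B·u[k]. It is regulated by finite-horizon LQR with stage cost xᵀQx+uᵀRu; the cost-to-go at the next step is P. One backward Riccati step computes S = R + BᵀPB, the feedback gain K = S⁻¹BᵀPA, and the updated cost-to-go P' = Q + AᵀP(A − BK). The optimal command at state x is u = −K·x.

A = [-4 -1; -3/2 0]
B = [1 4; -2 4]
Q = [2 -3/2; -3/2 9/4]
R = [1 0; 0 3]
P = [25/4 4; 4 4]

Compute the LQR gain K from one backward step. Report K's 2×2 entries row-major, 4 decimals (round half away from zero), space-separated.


BᵀP = [-1.7500 -4.0000; 41.0000 32.0000]
S = R + BᵀPB = [1 0; 0 3] + [6.2500 -23.0000; -23.0000 292.0000] = [7.2500 -23.0000; -23.0000 295.0000]
BᵀPA = [13.0000 1.7500; -212.0000 -41.0000]
K = S⁻¹·BᵀPA = [-0.6467 -0.2651; -0.7691 -0.1597]
A−BK = [-0.2771 -0.0963; 0.2829 0.1084]
AᵀP(A−BK) = [2.3654 0.6001; 0.6001 0.1682]
P' = Q + AᵀP(A−BK) = [4.3654 -0.8999; -0.8999 2.4182]
tr(P') = 6.7836

-0.6467 -0.2651 -0.7691 -0.1597


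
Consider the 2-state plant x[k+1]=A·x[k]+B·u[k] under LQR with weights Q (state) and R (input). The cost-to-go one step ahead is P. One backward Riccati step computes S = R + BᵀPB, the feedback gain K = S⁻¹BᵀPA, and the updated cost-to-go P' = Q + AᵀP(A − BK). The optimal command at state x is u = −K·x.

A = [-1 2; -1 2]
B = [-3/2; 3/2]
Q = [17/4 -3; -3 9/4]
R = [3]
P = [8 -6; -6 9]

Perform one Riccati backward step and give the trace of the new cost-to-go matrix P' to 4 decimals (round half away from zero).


31.3352

BᵀP = [-21.0000 22.5000]
S = R + BᵀPB = [3] + [65.2500] = [68.2500]
BᵀPA = [-1.5000 3.0000]
K = S⁻¹·BᵀPA = [-0.0220 0.0440]
A−BK = [-1.0330 2.0659; -0.9670 1.9341]
AᵀP(A−BK) = [4.9670 -9.9341; -9.9341 19.8681]
P' = Q + AᵀP(A−BK) = [9.2170 -12.9341; -12.9341 22.1181]
tr(P') = 31.3352


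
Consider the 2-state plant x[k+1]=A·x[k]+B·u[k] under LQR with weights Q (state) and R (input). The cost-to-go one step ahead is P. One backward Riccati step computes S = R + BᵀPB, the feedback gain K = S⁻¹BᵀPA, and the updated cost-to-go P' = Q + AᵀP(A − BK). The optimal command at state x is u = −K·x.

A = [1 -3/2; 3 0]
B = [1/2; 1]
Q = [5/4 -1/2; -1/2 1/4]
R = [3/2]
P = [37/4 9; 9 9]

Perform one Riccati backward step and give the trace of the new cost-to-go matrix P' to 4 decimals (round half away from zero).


13.1089

BᵀP = [13.6250 13.5000]
S = R + BᵀPB = [3/2] + [20.3125] = [21.8125]
BᵀPA = [54.1250 -20.4375]
K = S⁻¹·BᵀPA = [2.4814 -0.9370]
A−BK = [-0.2407 -1.0315; 0.5186 0.9370]
AᵀP(A−BK) = [9.9456 -3.6619; -3.6619 1.6633]
P' = Q + AᵀP(A−BK) = [11.1956 -4.1619; -4.1619 1.9133]
tr(P') = 13.1089


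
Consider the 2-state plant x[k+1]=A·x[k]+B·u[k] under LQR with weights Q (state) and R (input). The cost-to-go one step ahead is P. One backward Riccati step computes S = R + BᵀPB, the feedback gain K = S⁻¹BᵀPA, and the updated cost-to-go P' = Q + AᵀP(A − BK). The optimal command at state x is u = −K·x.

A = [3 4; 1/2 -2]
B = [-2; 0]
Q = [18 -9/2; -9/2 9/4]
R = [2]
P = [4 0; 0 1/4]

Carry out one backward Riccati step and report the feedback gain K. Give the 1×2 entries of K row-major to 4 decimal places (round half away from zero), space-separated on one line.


-1.3333 -1.7778

BᵀP = [-8.0000 0.0000]
S = R + BᵀPB = [2] + [16.0000] = [18.0000]
BᵀPA = [-24.0000 -32.0000]
K = S⁻¹·BᵀPA = [-1.3333 -1.7778]
A−BK = [0.3333 0.4444; 0.5000 -2.0000]
AᵀP(A−BK) = [4.0625 5.0833; 5.0833 8.1111]
P' = Q + AᵀP(A−BK) = [22.0625 0.5833; 0.5833 10.3611]
tr(P') = 32.4236


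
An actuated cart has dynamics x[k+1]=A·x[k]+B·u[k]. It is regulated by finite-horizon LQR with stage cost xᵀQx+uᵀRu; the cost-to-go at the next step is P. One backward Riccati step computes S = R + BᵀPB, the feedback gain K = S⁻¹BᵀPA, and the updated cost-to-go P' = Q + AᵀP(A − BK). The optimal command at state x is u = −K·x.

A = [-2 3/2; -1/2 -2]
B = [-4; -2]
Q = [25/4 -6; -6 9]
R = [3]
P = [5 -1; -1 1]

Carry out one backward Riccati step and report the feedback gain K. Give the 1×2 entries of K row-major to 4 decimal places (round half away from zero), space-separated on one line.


0.4930 -0.4366

BᵀP = [-18.0000 2.0000]
S = R + BᵀPB = [3] + [68.0000] = [71.0000]
BᵀPA = [35.0000 -31.0000]
K = S⁻¹·BᵀPA = [0.4930 -0.4366]
A−BK = [-0.0282 -0.2465; 0.4859 -2.8732]
AᵀP(A−BK) = [0.9965 -1.9683; -1.9683 7.7148]
P' = Q + AᵀP(A−BK) = [7.2465 -7.9683; -7.9683 16.7148]
tr(P') = 23.9613


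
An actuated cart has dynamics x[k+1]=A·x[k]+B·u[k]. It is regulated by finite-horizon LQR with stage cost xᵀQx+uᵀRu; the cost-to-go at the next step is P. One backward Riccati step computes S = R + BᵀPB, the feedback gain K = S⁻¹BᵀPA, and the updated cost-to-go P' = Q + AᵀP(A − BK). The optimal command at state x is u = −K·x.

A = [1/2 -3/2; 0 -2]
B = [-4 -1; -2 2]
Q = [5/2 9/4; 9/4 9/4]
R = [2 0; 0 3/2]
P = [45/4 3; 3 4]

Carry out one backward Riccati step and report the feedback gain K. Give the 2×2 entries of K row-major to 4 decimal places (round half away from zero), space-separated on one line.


-0.0996 0.4937 -0.0913 -0.4511

BᵀP = [-51.0000 -20.0000; -5.2500 5.0000]
S = R + BᵀPB = [2 0; 0 3/2] + [244.0000 11.0000; 11.0000 15.2500] = [246.0000 11.0000; 11.0000 16.7500]
BᵀPA = [-25.5000 116.5000; -2.6250 -2.1250]
K = S⁻¹·BᵀPA = [-0.0996 0.4937; -0.0913 -0.4511]
A−BK = [0.0104 0.0239; -0.0165 -0.1103]
AᵀP(A−BK) = [0.0336 -0.0311; -0.0311 0.8321]
P' = Q + AᵀP(A−BK) = [2.5336 2.2189; 2.2189 3.0821]
tr(P') = 5.6157


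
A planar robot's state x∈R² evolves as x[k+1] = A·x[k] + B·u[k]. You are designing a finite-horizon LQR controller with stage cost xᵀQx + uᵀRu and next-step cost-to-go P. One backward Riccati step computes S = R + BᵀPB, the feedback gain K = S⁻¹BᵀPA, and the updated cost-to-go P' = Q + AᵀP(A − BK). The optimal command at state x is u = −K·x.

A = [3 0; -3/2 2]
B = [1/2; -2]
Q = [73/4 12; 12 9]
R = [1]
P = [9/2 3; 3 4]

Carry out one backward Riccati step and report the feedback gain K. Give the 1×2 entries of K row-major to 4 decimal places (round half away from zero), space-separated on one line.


BᵀP = [-3.7500 -6.5000]
S = R + BᵀPB = [1] + [11.1250] = [12.1250]
BᵀPA = [-1.5000 -13.0000]
K = S⁻¹·BᵀPA = [-0.1237 -1.0722]
A−BK = [3.0619 0.5361; -1.7474 -0.1443]
AᵀP(A−BK) = [22.3144 4.3918; 4.3918 2.0619]
P' = Q + AᵀP(A−BK) = [40.5644 16.3918; 16.3918 11.0619]
tr(P') = 51.6263

-0.1237 -1.0722


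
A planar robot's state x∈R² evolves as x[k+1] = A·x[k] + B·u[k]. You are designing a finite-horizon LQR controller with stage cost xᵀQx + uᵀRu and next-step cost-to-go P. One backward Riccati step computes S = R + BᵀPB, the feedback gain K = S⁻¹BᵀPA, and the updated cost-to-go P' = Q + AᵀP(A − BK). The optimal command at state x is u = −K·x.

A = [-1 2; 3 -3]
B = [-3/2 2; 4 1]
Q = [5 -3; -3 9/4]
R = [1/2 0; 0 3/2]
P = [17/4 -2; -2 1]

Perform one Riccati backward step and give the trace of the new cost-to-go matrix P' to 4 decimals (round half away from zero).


7.9830

BᵀP = [-14.3750 7.0000; 6.5000 -3.0000]
S = R + BᵀPB = [1/2 0; 0 3/2] + [49.5625 -21.7500; -21.7500 10.0000] = [50.0625 -21.7500; -21.7500 11.5000]
BᵀPA = [35.3750 -49.7500; -15.5000 22.0000]
K = S⁻¹·BᵀPA = [0.6788 -0.9120; -0.0639 0.1881]
A−BK = [0.1461 0.2557; 0.3486 0.4600]
AᵀP(A−BK) = [0.2451 -0.3212; -0.3212 0.4880]
P' = Q + AᵀP(A−BK) = [5.2451 -3.3212; -3.3212 2.7380]
tr(P') = 7.9830


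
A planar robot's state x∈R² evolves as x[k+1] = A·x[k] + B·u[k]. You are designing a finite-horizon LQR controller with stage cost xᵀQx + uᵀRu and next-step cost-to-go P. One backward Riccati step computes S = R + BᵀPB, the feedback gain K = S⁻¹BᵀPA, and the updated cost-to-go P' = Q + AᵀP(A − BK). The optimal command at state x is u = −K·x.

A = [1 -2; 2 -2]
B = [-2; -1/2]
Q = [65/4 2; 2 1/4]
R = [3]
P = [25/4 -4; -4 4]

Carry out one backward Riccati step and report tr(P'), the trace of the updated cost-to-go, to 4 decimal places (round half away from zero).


BᵀP = [-10.5000 6.0000]
S = R + BᵀPB = [3] + [18.0000] = [21.0000]
BᵀPA = [1.5000 9.0000]
K = S⁻¹·BᵀPA = [0.0714 0.4286]
A−BK = [1.1429 -1.1429; 2.0357 -1.7857]
AᵀP(A−BK) = [6.1429 -5.1429; -5.1429 5.1429]
P' = Q + AᵀP(A−BK) = [22.3929 -3.1429; -3.1429 5.3929]
tr(P') = 27.7857

27.7857
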